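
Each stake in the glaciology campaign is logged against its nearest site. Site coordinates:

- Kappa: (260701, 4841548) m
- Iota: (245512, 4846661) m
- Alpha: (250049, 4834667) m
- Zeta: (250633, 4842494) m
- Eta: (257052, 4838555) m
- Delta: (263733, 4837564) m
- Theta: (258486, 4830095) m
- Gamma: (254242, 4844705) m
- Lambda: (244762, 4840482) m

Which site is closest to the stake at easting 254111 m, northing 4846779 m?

Gamma

Squared distances to each site:
Kappa: 70791461.000; Iota: 73956725.000; Alpha: 163200388.000; Zeta: 30457709.000; Eta: 76283657.000; Delta: 177499109.000; Theta: 297496481.000; Gamma: 4318637.000; Lambda: 127056010.000.
Minimum at Gamma.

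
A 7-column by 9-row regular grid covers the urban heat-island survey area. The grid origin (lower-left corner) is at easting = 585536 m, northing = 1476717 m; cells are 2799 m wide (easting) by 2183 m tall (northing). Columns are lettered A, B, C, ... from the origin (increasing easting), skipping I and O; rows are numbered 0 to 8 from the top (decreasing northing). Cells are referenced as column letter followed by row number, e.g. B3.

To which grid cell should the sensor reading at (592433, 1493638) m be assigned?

C1

Column index: ⌊(592433 − 585536) / 2799⌋ = ⌊2.464⌋ = 2 → column C
Row offset from origin: ⌊(1493638 − 1476717) / 2183⌋ = ⌊7.751⌋ = 7 → row 1 (counted from top)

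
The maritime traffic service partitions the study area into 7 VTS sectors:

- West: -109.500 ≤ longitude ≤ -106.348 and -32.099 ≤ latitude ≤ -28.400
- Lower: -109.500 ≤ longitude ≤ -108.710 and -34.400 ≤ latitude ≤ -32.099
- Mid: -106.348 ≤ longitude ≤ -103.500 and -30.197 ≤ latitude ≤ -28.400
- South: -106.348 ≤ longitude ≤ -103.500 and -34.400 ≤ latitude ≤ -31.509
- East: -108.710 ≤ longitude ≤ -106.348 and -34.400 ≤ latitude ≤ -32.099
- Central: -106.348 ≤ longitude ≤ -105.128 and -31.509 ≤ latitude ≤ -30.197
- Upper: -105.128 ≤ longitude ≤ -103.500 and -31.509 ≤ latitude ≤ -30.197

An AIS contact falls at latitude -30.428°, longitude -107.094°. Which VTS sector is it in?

The point has longitude = -107.094 and latitude = -30.428.
Only West satisfies -109.500 ≤ longitude ≤ -106.348 and -32.099 ≤ latitude ≤ -28.400.

West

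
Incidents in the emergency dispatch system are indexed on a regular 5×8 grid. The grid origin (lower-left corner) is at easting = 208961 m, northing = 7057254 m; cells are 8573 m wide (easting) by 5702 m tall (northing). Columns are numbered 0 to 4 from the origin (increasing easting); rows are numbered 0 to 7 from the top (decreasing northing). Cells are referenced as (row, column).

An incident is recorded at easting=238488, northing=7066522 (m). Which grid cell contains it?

Column index: ⌊(238488 − 208961) / 8573⌋ = ⌊3.444⌋ = 3
Row offset from origin: ⌊(7066522 − 7057254) / 5702⌋ = ⌊1.625⌋ = 1 → row 6 (counted from top)

(6, 3)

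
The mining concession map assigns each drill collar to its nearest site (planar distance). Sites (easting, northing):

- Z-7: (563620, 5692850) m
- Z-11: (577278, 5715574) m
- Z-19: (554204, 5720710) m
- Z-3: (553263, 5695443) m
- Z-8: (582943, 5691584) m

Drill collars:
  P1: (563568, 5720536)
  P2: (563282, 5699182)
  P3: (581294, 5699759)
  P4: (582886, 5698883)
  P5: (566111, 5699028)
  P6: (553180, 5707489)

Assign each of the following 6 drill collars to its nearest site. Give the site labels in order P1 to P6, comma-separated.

Z-19, Z-7, Z-8, Z-8, Z-7, Z-3

P1 → Z-19 (d²=87714772.00)
P2 → Z-7 (d²=40208468.00)
P3 → Z-8 (d²=69549826.00)
P4 → Z-8 (d²=53278650.00)
P5 → Z-7 (d²=44372765.00)
P6 → Z-3 (d²=145113005.00)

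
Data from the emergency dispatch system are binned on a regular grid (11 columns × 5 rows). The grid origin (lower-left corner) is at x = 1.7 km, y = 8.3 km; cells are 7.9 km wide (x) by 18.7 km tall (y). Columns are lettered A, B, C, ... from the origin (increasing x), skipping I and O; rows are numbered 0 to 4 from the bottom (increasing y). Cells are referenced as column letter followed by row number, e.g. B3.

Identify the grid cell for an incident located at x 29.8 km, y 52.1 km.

D2

Column index: ⌊(29.8 − 1.7) / 7.9⌋ = ⌊3.557⌋ = 3 → column D
Row offset from origin: ⌊(52.1 − 8.3) / 18.7⌋ = ⌊2.342⌋ = 2 → row 2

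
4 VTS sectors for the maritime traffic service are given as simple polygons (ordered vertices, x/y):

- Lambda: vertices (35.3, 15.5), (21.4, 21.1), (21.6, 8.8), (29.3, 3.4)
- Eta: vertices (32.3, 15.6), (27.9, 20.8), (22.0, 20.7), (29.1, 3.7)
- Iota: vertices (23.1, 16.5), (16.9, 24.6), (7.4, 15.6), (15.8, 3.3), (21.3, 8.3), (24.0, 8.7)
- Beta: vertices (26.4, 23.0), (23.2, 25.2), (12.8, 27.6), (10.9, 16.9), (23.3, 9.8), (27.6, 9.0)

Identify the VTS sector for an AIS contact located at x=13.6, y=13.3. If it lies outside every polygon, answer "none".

Iota

Cast a ray rightward from (13.6, 13.3). For each polygon, the edges (by vertex number in listed order) whose endpoints lie on opposite sides of y = 13.3, where each meets that height, and whether that is right or left of the point:
Lambda: 2–3 at x≈21.53 (right), 4–1 at x≈34.21 (right) → 2 crossings.
Eta: 3–4 at x≈25.09 (right), 4–1 at x≈31.68 (right) → 2 crossings.
Iota: 3–4 at x≈8.97 (left), 6–1 at x≈23.47 (right) → 1 crossing.
Beta: 4–5 at x≈17.19 (right), 6–1 at x≈27.23 (right) → 2 crossings.
Only Iota has an odd count, so the point is inside Iota.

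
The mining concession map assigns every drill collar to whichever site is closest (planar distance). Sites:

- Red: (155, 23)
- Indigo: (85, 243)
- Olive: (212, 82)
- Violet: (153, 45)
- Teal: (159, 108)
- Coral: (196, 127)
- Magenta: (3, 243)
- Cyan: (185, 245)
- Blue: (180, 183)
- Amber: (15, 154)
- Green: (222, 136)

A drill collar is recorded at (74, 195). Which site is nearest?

Squared distances to each site:
Red: 36145.000; Indigo: 2425.000; Olive: 31813.000; Violet: 28741.000; Teal: 14794.000; Coral: 19508.000; Magenta: 7345.000; Cyan: 14821.000; Blue: 11380.000; Amber: 5162.000; Green: 25385.000.
Minimum at Indigo.

Indigo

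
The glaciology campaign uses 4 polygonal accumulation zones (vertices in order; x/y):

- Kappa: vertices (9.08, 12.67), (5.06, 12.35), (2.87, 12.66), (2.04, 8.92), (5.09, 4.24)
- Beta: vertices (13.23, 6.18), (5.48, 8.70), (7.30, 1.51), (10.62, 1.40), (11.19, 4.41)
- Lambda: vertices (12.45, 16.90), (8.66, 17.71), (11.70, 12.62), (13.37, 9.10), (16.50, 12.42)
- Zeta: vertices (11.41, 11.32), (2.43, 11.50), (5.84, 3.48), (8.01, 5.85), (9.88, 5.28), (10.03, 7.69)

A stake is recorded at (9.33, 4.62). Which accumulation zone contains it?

Beta

Cast a ray rightward from (9.33, 4.62). For each polygon, the edges (by vertex number in listed order) whose endpoints lie on opposite sides of y = 4.62, where each meets that height, and whether that is right or left of the point:
Kappa: 4–5 at x≈4.842 (left), 5–1 at x≈5.270 (left) → 0 crossings.
Beta: 2–3 at x≈6.513 (left), 5–1 at x≈11.432 (right) → 1 crossing.
Lambda: no edge straddles that height → 0 crossings.
Zeta: 2–3 at x≈5.355 (left), 3–4 at x≈6.884 (left) → 0 crossings.
Only Beta has an odd count, so the point is inside Beta.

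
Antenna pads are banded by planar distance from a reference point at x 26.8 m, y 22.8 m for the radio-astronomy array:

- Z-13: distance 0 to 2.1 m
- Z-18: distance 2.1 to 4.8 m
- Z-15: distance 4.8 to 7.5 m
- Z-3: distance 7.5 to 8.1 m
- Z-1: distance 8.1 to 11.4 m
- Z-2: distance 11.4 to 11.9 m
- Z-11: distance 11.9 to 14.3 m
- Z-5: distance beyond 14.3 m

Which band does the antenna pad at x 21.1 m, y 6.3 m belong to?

Distance = √((21.1−26.8)² + (6.3−22.8)²) = √(32.490 + 272.250) = 17.457 m.
14.3 ≤ 17.457 < ∞ → Z-5.

Z-5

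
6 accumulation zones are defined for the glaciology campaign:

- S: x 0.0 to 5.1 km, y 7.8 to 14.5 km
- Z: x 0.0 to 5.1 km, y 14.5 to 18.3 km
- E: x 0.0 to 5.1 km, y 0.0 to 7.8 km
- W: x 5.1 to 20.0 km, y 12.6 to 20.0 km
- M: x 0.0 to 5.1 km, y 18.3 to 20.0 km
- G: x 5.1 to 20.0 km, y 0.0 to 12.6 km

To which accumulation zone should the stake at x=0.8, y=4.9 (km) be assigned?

E

The point has x = 0.8 and y = 4.9.
Only E satisfies 0.0 ≤ x ≤ 5.1 and 0.0 ≤ y ≤ 7.8.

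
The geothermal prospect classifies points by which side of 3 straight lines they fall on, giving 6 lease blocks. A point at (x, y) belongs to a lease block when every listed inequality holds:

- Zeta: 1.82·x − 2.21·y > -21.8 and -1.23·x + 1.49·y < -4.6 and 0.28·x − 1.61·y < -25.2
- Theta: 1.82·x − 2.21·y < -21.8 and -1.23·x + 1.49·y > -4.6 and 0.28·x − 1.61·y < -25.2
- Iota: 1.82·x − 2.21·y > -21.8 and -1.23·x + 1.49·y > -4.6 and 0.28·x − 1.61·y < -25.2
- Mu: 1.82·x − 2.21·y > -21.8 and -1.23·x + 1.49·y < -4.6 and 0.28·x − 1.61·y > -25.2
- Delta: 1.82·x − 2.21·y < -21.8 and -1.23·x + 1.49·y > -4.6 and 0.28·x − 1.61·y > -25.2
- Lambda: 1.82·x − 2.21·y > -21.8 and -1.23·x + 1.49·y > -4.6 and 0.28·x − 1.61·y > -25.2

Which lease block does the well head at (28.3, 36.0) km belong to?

Theta

1.82·28.3 − 2.21·36.0 = -28.054, which is < -21.8
-1.23·28.3 + 1.49·36.0 = 18.831, which is > -4.6
0.28·28.3 − 1.61·36.0 = -50.036, which is < -25.2
This sign pattern matches Theta.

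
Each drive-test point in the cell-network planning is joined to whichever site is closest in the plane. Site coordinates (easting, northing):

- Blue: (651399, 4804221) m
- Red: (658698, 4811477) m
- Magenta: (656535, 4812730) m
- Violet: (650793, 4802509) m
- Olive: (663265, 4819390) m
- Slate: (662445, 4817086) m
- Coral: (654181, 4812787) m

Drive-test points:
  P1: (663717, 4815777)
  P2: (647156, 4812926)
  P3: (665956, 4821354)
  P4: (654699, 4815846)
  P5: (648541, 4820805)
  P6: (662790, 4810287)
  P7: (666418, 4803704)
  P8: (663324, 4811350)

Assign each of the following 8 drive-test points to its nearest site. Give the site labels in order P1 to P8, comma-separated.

Slate, Coral, Olive, Coral, Coral, Red, Red, Red

P1 → Slate (d²=3331465.00)
P2 → Coral (d²=49369946.00)
P3 → Olive (d²=11098777.00)
P4 → Coral (d²=9625805.00)
P5 → Coral (d²=96097924.00)
P6 → Red (d²=18160564.00)
P7 → Red (d²=120017929.00)
P8 → Red (d²=21416005.00)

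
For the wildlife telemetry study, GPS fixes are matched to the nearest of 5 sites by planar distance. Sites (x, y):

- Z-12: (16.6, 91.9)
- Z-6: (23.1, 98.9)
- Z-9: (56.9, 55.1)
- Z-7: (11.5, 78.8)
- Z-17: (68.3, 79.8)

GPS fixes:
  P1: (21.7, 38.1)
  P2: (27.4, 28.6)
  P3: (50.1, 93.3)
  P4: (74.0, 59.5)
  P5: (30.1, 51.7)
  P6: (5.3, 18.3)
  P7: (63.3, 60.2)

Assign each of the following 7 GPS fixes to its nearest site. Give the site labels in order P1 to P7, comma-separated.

Z-9, Z-9, Z-17, Z-9, Z-9, Z-7, Z-9

P1 → Z-9 (d²=1528.04)
P2 → Z-9 (d²=1572.50)
P3 → Z-17 (d²=513.49)
P4 → Z-9 (d²=311.77)
P5 → Z-9 (d²=729.80)
P6 → Z-7 (d²=3698.69)
P7 → Z-9 (d²=66.97)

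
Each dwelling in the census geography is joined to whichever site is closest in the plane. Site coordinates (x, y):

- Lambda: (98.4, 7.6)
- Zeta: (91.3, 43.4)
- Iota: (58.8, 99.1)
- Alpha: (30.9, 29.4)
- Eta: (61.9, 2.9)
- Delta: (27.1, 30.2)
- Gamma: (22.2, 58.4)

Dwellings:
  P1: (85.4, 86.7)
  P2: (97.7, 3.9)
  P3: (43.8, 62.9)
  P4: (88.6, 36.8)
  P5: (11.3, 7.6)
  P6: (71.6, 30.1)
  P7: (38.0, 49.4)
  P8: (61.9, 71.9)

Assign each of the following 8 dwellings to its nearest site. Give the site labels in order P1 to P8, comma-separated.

P1 → Iota (d²=861.32)
P2 → Lambda (d²=14.18)
P3 → Gamma (d²=486.81)
P4 → Zeta (d²=50.85)
P5 → Delta (d²=760.40)
P6 → Zeta (d²=564.98)
P7 → Gamma (d²=330.64)
P8 → Iota (d²=749.45)

Iota, Lambda, Gamma, Zeta, Delta, Zeta, Gamma, Iota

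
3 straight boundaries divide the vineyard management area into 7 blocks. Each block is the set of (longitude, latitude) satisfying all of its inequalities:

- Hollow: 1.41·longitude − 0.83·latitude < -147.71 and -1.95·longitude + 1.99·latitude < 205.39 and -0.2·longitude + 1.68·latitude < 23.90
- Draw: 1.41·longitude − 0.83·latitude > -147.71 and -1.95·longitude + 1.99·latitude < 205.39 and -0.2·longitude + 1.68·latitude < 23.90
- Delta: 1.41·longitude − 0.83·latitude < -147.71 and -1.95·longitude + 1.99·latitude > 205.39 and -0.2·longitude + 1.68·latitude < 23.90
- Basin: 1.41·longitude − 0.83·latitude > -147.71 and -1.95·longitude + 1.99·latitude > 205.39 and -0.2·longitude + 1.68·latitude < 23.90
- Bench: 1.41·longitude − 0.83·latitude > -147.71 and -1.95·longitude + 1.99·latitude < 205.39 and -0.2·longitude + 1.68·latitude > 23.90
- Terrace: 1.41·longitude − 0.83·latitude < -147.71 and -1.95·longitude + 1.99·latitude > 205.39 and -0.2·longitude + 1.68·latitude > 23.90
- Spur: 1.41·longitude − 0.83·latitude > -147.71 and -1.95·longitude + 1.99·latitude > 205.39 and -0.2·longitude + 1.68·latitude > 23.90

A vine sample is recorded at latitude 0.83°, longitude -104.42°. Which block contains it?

1.41·-104.42 − 0.83·0.83 = -147.921, which is < -147.71
-1.95·-104.42 + 1.99·0.83 = 205.271, which is < 205.39
-0.2·-104.42 + 1.68·0.83 = 22.278, which is < 23.90
This sign pattern matches Hollow.

Hollow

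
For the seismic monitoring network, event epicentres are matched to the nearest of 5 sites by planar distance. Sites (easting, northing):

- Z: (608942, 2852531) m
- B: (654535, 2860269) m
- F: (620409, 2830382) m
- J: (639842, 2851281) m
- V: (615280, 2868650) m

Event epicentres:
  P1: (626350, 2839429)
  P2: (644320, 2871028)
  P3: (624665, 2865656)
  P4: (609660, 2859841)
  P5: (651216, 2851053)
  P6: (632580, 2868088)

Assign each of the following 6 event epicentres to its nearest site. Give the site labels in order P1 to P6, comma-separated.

F, B, V, Z, B, V

P1 → F (d²=117143690.00)
P2 → B (d²=220102306.00)
P3 → V (d²=97042261.00)
P4 → Z (d²=53951624.00)
P5 → B (d²=95950417.00)
P6 → V (d²=299605844.00)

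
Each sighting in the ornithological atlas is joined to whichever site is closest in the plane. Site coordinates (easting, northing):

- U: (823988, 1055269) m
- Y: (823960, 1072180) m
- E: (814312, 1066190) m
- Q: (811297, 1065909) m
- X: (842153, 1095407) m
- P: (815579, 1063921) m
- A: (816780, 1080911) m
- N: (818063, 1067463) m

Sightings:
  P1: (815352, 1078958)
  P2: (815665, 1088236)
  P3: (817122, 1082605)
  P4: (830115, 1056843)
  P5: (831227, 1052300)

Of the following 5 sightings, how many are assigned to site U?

2

P1 → A
P2 → A
P3 → A
P4 → U
P5 → U
2 of the 5 go to U.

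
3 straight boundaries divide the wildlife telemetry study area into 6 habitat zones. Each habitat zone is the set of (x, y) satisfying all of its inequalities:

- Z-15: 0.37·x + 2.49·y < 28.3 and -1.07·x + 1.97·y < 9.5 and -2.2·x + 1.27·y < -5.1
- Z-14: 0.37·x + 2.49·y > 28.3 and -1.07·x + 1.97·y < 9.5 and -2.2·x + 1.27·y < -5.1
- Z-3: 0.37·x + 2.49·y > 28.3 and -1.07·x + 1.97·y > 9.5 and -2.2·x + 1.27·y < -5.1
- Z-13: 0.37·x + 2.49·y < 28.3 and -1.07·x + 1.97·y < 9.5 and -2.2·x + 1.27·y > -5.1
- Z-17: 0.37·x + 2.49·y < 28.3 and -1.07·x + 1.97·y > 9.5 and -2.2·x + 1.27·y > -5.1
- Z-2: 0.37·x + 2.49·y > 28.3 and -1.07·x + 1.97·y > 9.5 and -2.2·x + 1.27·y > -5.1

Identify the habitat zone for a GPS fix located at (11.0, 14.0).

0.37·11.0 + 2.49·14.0 = 38.930, which is > 28.3
-1.07·11.0 + 1.97·14.0 = 15.810, which is > 9.5
-2.2·11.0 + 1.27·14.0 = -6.420, which is < -5.1
This sign pattern matches Z-3.

Z-3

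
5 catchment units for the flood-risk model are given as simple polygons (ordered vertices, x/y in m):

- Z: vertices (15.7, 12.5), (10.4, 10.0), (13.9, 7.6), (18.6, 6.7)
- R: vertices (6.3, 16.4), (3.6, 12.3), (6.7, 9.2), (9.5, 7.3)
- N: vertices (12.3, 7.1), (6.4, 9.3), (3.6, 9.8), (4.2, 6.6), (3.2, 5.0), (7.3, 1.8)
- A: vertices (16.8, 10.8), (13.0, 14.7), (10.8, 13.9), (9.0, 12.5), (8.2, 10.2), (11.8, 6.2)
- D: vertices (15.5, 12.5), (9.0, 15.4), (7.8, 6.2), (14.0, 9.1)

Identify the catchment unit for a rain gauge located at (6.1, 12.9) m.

R

Cast a ray rightward from (6.1, 12.9). For each polygon, the edges (by vertex number in listed order) whose endpoints lie on opposite sides of y = 12.9, where each meets that height, and whether that is right or left of the point:
Z: no edge straddles that height → 0 crossings.
R: 1–2 at x≈4.00 (left), 4–1 at x≈7.53 (right) → 1 crossing.
N: no edge straddles that height → 0 crossings.
A: 1–2 at x≈14.75 (right), 3–4 at x≈9.51 (right) → 2 crossings.
D: 1–2 at x≈14.60 (right), 2–3 at x≈8.67 (right) → 2 crossings.
Only R has an odd count, so the point is inside R.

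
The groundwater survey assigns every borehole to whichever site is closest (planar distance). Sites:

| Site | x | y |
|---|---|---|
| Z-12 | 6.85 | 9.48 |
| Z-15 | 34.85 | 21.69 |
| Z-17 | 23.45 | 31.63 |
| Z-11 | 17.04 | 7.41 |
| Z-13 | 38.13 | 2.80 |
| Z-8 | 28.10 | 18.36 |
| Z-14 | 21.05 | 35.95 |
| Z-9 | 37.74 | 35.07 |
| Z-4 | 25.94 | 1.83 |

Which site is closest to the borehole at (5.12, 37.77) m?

Squared distances to each site:
Z-12: 803.317; Z-15: 1142.439; Z-17: 373.688; Z-11: 1063.816; Z-13: 2312.561; Z-8: 904.829; Z-14: 257.077; Z-9: 1071.354; Z-4: 1725.156.
Minimum at Z-14.

Z-14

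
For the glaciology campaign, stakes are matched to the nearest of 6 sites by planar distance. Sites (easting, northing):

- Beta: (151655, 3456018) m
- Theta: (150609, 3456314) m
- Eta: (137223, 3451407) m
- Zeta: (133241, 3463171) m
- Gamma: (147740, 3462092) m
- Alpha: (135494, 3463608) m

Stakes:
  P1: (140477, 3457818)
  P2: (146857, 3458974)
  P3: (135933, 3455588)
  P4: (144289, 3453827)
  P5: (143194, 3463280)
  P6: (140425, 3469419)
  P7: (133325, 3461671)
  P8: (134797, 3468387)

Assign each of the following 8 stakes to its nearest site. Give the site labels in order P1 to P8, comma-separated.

Eta, Gamma, Eta, Theta, Gamma, Alpha, Zeta, Alpha

P1 → Eta (d²=51689437.00)
P2 → Gamma (d²=10501613.00)
P3 → Eta (d²=19144861.00)
P4 → Theta (d²=46127569.00)
P5 → Gamma (d²=22077460.00)
P6 → Alpha (d²=58082482.00)
P7 → Zeta (d²=2257056.00)
P8 → Alpha (d²=23324650.00)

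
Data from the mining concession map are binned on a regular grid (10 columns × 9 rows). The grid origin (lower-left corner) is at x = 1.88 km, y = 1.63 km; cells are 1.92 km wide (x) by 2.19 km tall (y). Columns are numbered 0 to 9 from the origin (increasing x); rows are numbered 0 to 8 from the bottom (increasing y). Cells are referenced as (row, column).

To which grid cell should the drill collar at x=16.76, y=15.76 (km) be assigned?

(6, 7)

Column index: ⌊(16.76 − 1.88) / 1.92⌋ = ⌊7.750⌋ = 7
Row offset from origin: ⌊(15.76 − 1.63) / 2.19⌋ = ⌊6.452⌋ = 6 → row 6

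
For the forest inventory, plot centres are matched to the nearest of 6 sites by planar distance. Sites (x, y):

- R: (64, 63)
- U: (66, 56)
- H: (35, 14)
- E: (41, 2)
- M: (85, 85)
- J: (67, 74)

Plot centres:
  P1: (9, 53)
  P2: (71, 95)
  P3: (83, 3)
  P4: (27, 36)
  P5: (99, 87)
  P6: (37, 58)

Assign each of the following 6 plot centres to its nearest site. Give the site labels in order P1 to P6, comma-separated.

H, M, E, H, M, R

P1 → H (d²=2197.00)
P2 → M (d²=296.00)
P3 → E (d²=1765.00)
P4 → H (d²=548.00)
P5 → M (d²=200.00)
P6 → R (d²=754.00)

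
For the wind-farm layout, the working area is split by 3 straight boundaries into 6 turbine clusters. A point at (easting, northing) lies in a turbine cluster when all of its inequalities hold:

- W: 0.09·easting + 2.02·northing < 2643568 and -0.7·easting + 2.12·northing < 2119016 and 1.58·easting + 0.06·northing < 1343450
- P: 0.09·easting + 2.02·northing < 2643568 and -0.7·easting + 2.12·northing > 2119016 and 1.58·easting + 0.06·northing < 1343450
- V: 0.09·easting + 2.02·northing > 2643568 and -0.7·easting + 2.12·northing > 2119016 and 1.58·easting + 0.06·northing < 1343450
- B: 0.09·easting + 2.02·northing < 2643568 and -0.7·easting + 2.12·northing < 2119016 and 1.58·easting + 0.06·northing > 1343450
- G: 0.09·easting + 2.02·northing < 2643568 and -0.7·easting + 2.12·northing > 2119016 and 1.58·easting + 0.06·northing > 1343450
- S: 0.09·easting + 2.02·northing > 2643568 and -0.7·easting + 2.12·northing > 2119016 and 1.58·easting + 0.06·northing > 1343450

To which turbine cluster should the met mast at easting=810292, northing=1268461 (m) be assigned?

G

0.09·810292 + 2.02·1268461 = 2635217.500, which is < 2643568
-0.7·810292 + 2.12·1268461 = 2121932.920, which is > 2119016
1.58·810292 + 0.06·1268461 = 1356369.020, which is > 1343450
This sign pattern matches G.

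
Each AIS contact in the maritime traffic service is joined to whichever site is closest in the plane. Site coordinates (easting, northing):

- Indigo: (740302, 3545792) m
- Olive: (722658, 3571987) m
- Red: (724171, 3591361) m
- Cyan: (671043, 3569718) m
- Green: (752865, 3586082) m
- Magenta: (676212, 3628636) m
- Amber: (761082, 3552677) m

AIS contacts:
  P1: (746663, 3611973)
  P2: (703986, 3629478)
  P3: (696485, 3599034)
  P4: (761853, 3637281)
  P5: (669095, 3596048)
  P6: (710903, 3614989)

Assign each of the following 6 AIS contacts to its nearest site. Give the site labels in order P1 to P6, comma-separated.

P1 → Green (d²=708808685.00)
P2 → Magenta (d²=772104040.00)
P3 → Red (d²=825389525.00)
P4 → Green (d²=2702121745.00)
P5 → Cyan (d²=697063604.00)
P6 → Red (d²=734322208.00)

Green, Magenta, Red, Green, Cyan, Red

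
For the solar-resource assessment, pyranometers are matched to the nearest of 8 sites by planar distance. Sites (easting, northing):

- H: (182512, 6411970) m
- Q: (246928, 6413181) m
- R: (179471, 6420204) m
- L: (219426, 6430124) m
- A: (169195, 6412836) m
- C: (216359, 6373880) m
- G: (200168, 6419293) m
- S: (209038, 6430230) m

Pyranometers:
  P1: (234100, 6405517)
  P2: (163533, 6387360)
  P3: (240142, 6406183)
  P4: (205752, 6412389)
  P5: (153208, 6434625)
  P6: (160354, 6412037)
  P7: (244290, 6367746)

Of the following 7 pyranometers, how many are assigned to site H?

P1 → Q
P2 → A
P3 → Q
P4 → G
P5 → A
P6 → A
P7 → C
0 of the 7 go to H.

0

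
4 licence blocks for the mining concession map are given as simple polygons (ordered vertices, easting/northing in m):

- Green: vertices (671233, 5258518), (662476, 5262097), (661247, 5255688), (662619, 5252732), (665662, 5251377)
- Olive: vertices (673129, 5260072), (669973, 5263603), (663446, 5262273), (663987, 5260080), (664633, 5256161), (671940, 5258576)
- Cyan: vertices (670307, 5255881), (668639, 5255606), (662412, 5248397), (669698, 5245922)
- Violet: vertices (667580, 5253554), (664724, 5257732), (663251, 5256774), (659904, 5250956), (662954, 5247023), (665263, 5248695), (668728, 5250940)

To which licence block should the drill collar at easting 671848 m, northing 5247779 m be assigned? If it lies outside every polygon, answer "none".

Cast a ray rightward from (671848, 5247779). For each polygon, the edges (by vertex number in listed order) whose endpoints lie on opposite sides of northing = 5247779, where each meets that height, and whether that is right or left of the point:
Green: no edge straddles that height → 0 crossings.
Olive: no edge straddles that height → 0 crossings.
Cyan: 3–4 at easting≈664231.3 (left), 4–1 at easting≈669811.6 (left) → 0 crossings.
Violet: 4–5 at easting≈662367.7 (left), 5–6 at easting≈663998.0 (left) → 0 crossings.
All counts are even, so the point lies outside every listed polygon.

none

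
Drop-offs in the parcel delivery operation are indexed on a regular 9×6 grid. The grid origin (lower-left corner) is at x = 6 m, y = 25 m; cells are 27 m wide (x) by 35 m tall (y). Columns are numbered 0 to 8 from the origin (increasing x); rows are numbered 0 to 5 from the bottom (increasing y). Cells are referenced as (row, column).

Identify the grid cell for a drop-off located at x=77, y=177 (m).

Column index: ⌊(77 − 6) / 27⌋ = ⌊2.630⌋ = 2
Row offset from origin: ⌊(177 − 25) / 35⌋ = ⌊4.343⌋ = 4 → row 4

(4, 2)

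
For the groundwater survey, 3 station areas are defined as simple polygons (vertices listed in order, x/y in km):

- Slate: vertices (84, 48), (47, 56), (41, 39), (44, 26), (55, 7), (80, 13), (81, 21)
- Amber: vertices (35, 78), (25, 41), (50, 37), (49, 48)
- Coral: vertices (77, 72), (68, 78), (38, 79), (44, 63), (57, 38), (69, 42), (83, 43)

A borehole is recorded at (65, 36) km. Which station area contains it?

Slate

Cast a ray rightward from (65, 36). For each polygon, the edges (by vertex number in listed order) whose endpoints lie on opposite sides of y = 36, where each meets that height, and whether that is right or left of the point:
Slate: 3–4 at x≈41.7 (left), 7–1 at x≈82.7 (right) → 1 crossing.
Amber: no edge straddles that height → 0 crossings.
Coral: no edge straddles that height → 0 crossings.
Only Slate has an odd count, so the point is inside Slate.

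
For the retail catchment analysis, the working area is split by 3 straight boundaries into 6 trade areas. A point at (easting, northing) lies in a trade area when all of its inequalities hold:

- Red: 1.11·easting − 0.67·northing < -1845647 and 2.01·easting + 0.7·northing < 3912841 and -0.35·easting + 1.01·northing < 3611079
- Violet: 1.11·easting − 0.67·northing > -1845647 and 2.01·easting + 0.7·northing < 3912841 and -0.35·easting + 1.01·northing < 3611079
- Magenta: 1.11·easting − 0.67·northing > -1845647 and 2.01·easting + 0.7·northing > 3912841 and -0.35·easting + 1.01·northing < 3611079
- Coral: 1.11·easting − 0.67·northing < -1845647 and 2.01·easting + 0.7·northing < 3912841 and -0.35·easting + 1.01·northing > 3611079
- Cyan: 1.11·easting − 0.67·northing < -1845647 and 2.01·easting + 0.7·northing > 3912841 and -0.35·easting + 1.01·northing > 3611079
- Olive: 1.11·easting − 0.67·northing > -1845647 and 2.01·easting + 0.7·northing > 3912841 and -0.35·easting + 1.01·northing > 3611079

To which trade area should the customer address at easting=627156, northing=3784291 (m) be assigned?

Violet

1.11·627156 − 0.67·3784291 = -1839331.810, which is > -1845647
2.01·627156 + 0.7·3784291 = 3909587.260, which is < 3912841
-0.35·627156 + 1.01·3784291 = 3602629.310, which is < 3611079
This sign pattern matches Violet.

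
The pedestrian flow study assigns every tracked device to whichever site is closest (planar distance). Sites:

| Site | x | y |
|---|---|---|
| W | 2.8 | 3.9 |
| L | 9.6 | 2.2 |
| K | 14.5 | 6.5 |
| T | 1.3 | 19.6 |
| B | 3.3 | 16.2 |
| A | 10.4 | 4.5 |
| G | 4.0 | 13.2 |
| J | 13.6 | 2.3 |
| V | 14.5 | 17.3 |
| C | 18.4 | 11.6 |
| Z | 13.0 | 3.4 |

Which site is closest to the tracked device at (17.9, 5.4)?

K

Squared distances to each site:
W: 230.260; L: 79.130; K: 12.770; T: 477.200; B: 329.800; A: 57.060; G: 254.050; J: 28.100; V: 153.170; C: 38.690; Z: 28.010.
Minimum at K.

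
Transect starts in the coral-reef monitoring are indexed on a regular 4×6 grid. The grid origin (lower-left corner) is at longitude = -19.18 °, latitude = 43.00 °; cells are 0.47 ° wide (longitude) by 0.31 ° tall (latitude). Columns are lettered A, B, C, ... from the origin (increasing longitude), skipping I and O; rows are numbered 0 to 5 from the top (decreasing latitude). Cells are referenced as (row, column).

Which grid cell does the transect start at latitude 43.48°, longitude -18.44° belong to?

(4, B)

Column index: ⌊(-18.44 − -19.18) / 0.47⌋ = ⌊1.574⌋ = 1 → column B
Row offset from origin: ⌊(43.48 − 43.00) / 0.31⌋ = ⌊1.548⌋ = 1 → row 4 (counted from top)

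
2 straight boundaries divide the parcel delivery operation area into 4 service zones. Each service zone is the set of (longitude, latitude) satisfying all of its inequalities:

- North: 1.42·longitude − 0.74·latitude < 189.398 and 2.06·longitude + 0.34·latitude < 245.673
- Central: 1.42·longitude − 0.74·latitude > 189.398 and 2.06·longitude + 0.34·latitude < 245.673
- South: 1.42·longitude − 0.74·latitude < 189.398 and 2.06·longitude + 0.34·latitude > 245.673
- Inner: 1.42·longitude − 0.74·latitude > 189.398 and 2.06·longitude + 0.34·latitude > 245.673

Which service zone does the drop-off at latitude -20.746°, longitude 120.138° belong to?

1.42·120.138 − 0.74·-20.746 = 185.948, which is < 189.398
2.06·120.138 + 0.34·-20.746 = 240.431, which is < 245.673
This sign pattern matches North.

North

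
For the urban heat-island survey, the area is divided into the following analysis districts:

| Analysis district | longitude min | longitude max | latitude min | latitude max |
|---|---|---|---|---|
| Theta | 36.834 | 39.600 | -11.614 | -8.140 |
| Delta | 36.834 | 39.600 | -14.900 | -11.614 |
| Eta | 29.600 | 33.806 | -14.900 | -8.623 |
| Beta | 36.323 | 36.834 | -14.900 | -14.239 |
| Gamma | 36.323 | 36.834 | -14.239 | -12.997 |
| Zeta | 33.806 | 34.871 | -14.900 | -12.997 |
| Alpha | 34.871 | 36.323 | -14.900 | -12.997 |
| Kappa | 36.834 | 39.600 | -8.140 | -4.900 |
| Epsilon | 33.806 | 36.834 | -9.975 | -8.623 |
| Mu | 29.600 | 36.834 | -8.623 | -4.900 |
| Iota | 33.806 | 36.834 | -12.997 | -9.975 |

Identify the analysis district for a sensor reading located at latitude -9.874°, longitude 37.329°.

The point has longitude = 37.329 and latitude = -9.874.
Only Theta satisfies 36.834 ≤ longitude ≤ 39.600 and -11.614 ≤ latitude ≤ -8.140.

Theta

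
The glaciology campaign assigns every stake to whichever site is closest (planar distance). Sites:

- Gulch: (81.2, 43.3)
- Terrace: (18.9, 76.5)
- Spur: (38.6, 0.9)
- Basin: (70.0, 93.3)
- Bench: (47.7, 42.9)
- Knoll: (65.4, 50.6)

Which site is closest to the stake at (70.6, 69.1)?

Squared distances to each site:
Gulch: 778.000; Terrace: 2727.650; Spur: 5675.240; Basin: 586.000; Bench: 1210.850; Knoll: 369.290.
Minimum at Knoll.

Knoll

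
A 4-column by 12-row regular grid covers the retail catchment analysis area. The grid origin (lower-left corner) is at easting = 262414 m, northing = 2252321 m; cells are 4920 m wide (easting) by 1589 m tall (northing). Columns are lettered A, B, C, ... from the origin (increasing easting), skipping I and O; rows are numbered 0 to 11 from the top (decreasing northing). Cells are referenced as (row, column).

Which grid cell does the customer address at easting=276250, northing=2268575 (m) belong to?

Column index: ⌊(276250 − 262414) / 4920⌋ = ⌊2.812⌋ = 2 → column C
Row offset from origin: ⌊(2268575 − 2252321) / 1589⌋ = ⌊10.229⌋ = 10 → row 1 (counted from top)

(1, C)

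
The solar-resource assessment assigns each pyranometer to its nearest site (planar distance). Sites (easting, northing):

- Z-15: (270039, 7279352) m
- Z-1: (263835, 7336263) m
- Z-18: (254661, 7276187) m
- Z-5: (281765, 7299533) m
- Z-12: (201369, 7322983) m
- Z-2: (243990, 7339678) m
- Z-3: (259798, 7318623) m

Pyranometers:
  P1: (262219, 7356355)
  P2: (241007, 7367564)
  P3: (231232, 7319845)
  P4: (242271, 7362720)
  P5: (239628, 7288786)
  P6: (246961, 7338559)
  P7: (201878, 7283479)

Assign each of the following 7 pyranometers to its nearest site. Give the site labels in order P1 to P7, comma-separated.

Z-1, Z-2, Z-2, Z-2, Z-18, Z-2, Z-12

P1 → Z-1 (d²=406299920.00)
P2 → Z-2 (d²=786527285.00)
P3 → Z-2 (d²=556114453.00)
P4 → Z-2 (d²=533888725.00)
P5 → Z-18 (d²=384725890.00)
P6 → Z-2 (d²=10079002.00)
P7 → Z-12 (d²=1560825097.00)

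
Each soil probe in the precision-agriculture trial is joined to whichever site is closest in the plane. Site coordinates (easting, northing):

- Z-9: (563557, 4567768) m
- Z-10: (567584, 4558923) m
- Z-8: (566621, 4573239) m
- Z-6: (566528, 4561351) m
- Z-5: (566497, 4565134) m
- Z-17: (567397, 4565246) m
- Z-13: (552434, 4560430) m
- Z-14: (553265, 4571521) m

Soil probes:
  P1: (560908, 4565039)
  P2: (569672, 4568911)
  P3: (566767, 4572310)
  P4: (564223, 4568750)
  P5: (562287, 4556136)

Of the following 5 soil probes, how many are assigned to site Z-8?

P1 → Z-9
P2 → Z-17
P3 → Z-8
P4 → Z-9
P5 → Z-10
1 of the 5 goes to Z-8.

1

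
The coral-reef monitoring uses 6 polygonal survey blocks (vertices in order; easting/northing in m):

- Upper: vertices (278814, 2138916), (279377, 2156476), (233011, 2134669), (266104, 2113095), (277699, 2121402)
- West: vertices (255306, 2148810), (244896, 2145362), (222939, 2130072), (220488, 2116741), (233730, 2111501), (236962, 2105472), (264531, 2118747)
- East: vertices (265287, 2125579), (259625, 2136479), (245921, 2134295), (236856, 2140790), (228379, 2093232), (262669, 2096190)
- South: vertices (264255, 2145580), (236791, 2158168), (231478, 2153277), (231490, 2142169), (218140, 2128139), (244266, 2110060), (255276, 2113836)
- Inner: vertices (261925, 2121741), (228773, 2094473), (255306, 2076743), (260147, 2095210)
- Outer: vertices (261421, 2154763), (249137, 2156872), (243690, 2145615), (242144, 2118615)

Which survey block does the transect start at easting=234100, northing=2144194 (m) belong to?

South

Cast a ray rightward from (234100, 2144194). For each polygon, the edges (by vertex number in listed order) whose endpoints lie on opposite sides of northing = 2144194, where each meets that height, and whether that is right or left of the point:
Upper: 1–2 at easting≈278983.2 (right), 2–3 at easting≈253263.0 (right) → 2 crossings.
West: 2–3 at easting≈243218.7 (right), 7–1 at easting≈256722.4 (right) → 2 crossings.
East: no edge straddles that height → 0 crossings.
South: 3–4 at easting≈231487.8 (left), 7–1 at easting≈263863.0 (right) → 1 crossing.
Inner: no edge straddles that height → 0 crossings.
Outer: 3–4 at easting≈243608.6 (right), 4–1 at easting≈255784.8 (right) → 2 crossings.
Only South has an odd count, so the point is inside South.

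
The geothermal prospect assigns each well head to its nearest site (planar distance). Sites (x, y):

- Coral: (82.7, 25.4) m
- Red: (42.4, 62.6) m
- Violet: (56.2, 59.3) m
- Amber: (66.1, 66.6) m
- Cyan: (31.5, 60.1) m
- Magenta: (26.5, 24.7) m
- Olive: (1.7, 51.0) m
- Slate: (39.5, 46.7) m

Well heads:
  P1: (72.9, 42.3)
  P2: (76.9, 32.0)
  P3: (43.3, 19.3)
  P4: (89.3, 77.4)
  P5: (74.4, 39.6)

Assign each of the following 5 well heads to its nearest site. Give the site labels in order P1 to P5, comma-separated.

P1 → Coral (d²=381.65)
P2 → Coral (d²=77.20)
P3 → Magenta (d²=311.40)
P4 → Amber (d²=654.88)
P5 → Coral (d²=270.53)

Coral, Coral, Magenta, Amber, Coral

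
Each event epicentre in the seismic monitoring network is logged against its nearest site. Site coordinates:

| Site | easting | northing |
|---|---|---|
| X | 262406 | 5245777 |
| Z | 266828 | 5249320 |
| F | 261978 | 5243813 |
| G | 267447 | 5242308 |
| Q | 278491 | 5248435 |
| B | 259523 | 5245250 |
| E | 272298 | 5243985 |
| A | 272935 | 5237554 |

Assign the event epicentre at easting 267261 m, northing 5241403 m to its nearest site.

G

Squared distances to each site:
X: 42702901.000; Z: 62866378.000; F: 33718189.000; G: 853621.000; Q: 175561924.000; B: 74676053.000; E: 32038093.000; A: 47009077.000.
Minimum at G.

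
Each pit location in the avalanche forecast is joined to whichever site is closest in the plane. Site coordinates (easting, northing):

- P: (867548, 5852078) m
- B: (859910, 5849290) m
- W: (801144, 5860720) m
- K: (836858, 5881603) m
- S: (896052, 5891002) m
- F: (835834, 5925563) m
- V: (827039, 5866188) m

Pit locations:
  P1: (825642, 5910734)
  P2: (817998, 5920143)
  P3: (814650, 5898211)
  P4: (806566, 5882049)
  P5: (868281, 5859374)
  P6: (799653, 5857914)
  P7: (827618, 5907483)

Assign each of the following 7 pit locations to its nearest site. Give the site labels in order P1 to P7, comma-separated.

F, F, K, W, P, W, F

P1 → F (d²=323776105.00)
P2 → F (d²=347499296.00)
P3 → K (d²=769020928.00)
P4 → W (d²=484324325.00)
P5 → P (d²=53768905.00)
P6 → W (d²=10096717.00)
P7 → F (d²=394389056.00)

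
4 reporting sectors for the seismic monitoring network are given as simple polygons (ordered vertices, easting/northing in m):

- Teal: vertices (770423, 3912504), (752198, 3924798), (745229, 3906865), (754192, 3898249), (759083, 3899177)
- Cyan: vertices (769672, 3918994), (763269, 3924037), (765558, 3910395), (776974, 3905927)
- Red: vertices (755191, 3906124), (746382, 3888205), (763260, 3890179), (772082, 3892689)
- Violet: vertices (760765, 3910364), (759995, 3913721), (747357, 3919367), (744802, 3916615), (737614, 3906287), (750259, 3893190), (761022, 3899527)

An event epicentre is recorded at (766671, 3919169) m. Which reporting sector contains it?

Cast a ray rightward from (766671, 3919169). For each polygon, the edges (by vertex number in listed order) whose endpoints lie on opposite sides of northing = 3919169, where each meets that height, and whether that is right or left of the point:
Teal: 1–2 at easting≈760542.6 (left), 2–3 at easting≈750010.5 (left) → 0 crossings.
Cyan: 1–2 at easting≈769449.8 (right), 2–3 at easting≈764085.8 (left) → 1 crossing.
Red: no edge straddles that height → 0 crossings.
Violet: 2–3 at easting≈747800.2 (left), 3–4 at easting≈747173.2 (left) → 0 crossings.
Only Cyan has an odd count, so the point is inside Cyan.

Cyan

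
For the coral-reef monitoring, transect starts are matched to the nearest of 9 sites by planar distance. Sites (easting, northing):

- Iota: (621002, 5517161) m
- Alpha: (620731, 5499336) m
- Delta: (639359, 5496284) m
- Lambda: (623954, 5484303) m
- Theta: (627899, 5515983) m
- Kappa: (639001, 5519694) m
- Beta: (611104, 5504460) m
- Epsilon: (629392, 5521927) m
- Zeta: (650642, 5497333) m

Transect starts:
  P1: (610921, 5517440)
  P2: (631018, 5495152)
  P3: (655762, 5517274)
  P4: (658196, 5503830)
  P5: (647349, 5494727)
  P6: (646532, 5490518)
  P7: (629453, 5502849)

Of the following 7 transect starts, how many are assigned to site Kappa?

1

P1 → Iota
P2 → Delta
P3 → Kappa
P4 → Zeta
P5 → Zeta
P6 → Zeta
P7 → Alpha
1 of the 7 goes to Kappa.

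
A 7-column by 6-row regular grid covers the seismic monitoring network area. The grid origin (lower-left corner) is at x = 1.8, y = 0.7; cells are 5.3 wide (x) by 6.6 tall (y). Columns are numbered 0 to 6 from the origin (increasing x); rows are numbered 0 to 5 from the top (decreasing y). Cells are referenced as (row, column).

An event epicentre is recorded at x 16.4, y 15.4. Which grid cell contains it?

Column index: ⌊(16.4 − 1.8) / 5.3⌋ = ⌊2.755⌋ = 2
Row offset from origin: ⌊(15.4 − 0.7) / 6.6⌋ = ⌊2.227⌋ = 2 → row 3 (counted from top)

(3, 2)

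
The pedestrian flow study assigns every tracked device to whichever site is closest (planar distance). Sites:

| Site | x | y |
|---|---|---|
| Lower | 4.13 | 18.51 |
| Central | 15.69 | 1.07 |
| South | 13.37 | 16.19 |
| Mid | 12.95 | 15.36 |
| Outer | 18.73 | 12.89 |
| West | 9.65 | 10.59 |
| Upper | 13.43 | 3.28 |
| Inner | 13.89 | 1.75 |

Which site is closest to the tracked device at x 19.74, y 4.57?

Squared distances to each site:
Lower: 437.996; Central: 28.652; South: 175.601; Mid: 162.528; Outer: 70.243; West: 138.048; Upper: 41.480; Inner: 42.175.
Minimum at Central.

Central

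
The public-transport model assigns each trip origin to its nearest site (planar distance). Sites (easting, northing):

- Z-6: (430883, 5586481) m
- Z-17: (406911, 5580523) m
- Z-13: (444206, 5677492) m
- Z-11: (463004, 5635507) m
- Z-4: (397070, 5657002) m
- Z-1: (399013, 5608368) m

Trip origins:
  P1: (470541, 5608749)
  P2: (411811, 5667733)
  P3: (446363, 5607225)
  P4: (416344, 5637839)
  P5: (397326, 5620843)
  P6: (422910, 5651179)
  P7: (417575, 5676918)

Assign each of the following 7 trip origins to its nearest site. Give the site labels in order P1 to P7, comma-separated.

Z-11, Z-4, Z-6, Z-4, Z-1, Z-4, Z-13

P1 → Z-11 (d²=772796933.00)
P2 → Z-4 (d²=332451442.00)
P3 → Z-6 (d²=669943936.00)
P4 → Z-4 (d²=738707645.00)
P5 → Z-1 (d²=158471594.00)
P6 → Z-4 (d²=701612929.00)
P7 → Z-13 (d²=709539637.00)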